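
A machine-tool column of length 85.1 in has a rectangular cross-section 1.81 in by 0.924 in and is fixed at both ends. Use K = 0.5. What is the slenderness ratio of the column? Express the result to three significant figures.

Buckling occurs about the weak axis: I_min = h·b³/12 with b = 0.924 in (the shorter side).
I_min = 1.81×0.924³/12 = 0.1190 in⁴
A = 1.672 in²;  r_min = √(I/A) = √(0.1190/1.672) = 0.2667 in
L_e = K·L = 0.5 × 85.1 = 42.55 in
λ = L_e / r_min = 42.550 / 0.2667 = 160

λ ≈ 160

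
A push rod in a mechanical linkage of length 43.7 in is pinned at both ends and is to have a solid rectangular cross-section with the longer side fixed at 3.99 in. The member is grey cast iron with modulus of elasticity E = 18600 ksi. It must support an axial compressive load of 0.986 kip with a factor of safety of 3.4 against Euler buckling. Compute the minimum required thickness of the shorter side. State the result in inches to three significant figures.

Required P_cr = n·P = 3.4 × 0.986 = 3.352 kip
L_e = K·L = 1 × 43.7 = 43.70 in
Required I = P_cr·L_e²/(π²E) = 3.352×10^3 × 43.70² / (π² × 1.86×10^7) = 3.487×10^-2 in⁴
Rectangle, weak axis: I_min = h·b³/12 with h = 3.99 in fixed  ⇒  b = (12I/h)^(1/3) = 0.472 in

b ≈ 0.472 in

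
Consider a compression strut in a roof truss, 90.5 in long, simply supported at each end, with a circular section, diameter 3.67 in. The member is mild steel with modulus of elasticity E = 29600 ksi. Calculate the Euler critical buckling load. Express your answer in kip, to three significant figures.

P_cr ≈ 318 kip

I = πd⁴/64 = π×3.67⁴/64 = 8.905 in⁴
Effective length L_e = K·L = 1 × 90.5 = 90.50 in
P_cr = π²EI / L_e² = π² × 29600×10³ × 8.905 / 90.50² = 3.176×10^5 lb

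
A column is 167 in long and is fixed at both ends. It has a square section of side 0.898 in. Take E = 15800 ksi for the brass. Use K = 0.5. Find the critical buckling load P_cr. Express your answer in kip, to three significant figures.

P_cr ≈ 1.21 kip

I = a⁴/12 = 0.898⁴/12 = 5.419×10^-2 in⁴
Effective length L_e = K·L = 0.5 × 167 = 83.50 in
P_cr = π²EI / L_e² = π² × 15800×10³ × 5.419×10^-2 / 83.50² = 1.212×10^3 lb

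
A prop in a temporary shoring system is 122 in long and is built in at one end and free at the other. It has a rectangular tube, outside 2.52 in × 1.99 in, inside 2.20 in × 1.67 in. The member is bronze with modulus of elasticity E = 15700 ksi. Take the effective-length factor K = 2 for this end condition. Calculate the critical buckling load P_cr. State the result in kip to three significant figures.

Weak-axis I_min = (h_o·b_o³ − h_i·b_i³)/12 with b_o = 1.99, b_i = 1.670 in (shorter outer/inner sides).
I_min = (2.52×1.99³ − 2.200×1.670³)/12 = 0.8011 in⁴
Effective length L_e = K·L = 2 × 122 = 244.0 in
P_cr = π²EI / L_e² = π² × 15700×10³ × 0.8011 / 244.0² = 2.085×10^3 lb

P_cr ≈ 2.08 kip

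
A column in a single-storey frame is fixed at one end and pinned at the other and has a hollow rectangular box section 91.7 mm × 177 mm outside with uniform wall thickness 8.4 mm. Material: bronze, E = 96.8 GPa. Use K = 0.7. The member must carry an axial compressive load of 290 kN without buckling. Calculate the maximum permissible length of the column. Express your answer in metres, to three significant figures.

L_max ≈ 6.23 m

Inner dimensions: h_i = 177 − 2×8.4 = 160.2 mm, b_i = 91.7 − 2×8.4 = 74.90 mm
Weak-axis I_min = (h_o·b_o³ − h_i·b_i³)/12 with b_o = 91.7, b_i = 74.90 mm (shorter outer/inner sides).
I_min = (177×91.7³ − 160.2×74.90³)/12 = 5.764×10^6 mm⁴
I = 5.764×10^-6 m⁴
At the buckling limit P_cr = P = 2.900×10^5 N
From P_cr = π²EI/(K·L)²:  L = (1/K)·√(π²EI/P_cr) = (1/0.7)·√(π²×9.68×10^10×5.764×10^-6/2.900×10^5)
L = 6.23 m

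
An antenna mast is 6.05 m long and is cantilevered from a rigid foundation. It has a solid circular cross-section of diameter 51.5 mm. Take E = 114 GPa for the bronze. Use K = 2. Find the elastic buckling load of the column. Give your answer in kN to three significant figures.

P_cr ≈ 2.65 kN

I = πd⁴/64 = π×51.5⁴/64 = 3.453×10^5 mm⁴
I = 3.453×10^5 mm⁴ = 3.453×10^-7 m⁴
Effective length L_e = K·L = 2 × 6.05 = 12.10 m
P_cr = π²EI / L_e² = π² × 114×10⁹ × 3.453×10^-7 / 12.10² = 2.654×10^3 N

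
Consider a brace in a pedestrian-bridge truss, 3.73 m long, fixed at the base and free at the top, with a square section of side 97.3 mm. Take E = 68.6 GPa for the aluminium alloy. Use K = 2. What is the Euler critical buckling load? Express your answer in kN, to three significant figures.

I = a⁴/12 = 97.3⁴/12 = 7.469×10^6 mm⁴
I = 7.469×10^6 mm⁴ = 7.469×10^-6 m⁴
Effective length L_e = K·L = 2 × 3.73 = 7.460 m
P_cr = π²EI / L_e² = π² × 68.6×10⁹ × 7.469×10^-6 / 7.460² = 9.087×10^4 N

P_cr ≈ 90.9 kN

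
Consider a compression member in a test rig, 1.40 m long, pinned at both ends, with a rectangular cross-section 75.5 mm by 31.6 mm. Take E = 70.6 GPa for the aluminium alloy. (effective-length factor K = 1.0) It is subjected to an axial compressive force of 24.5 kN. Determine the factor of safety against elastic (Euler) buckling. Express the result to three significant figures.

n ≈ 2.88

Buckling occurs about the weak axis: I_min = h·b³/12 with b = 31.6 mm (the shorter side).
I_min = 75.5×31.6³/12 = 1.985×10^5 mm⁴
I = 1.985×10^5 mm⁴ = 1.985×10^-7 m⁴
Effective length L_e = K·L = 1 × 1.40 = 1.400 m
P_cr = π²EI / L_e² = π² × 70.6×10⁹ × 1.985×10^-7 / 1.400² = 7.058×10^4 N
Factor of safety n = P_cr / P = 70.579 / 24.5 = 2.88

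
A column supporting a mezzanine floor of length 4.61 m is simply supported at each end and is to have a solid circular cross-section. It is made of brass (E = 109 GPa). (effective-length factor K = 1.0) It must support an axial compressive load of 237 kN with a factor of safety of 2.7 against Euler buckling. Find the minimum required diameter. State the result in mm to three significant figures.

d ≈ 127 mm

Required P_cr = n·P = 2.7 × 237 = 639.9 kN
L_e = K·L = 1 × 4.61 = 4.610 m
Required I = P_cr·L_e²/(π²E) = 6.399×10^5 × 4.610² / (π² × 1.09×10^11) = 1.264×10^-5 m⁴
I_req = 1.264×10^7 mm⁴
Solid circle: I = πd⁴/64  ⇒  d = (64I/π)^(1/4) = (64×1.264×10^7/π)^(1/4) = 127 mm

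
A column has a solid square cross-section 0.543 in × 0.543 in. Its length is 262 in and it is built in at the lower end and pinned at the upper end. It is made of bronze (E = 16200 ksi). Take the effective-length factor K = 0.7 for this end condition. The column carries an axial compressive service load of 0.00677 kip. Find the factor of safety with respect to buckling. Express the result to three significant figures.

n ≈ 5.09

I = a⁴/12 = 0.543⁴/12 = 7.245×10^-3 in⁴
Effective length L_e = K·L = 0.7 × 262 = 183.4 in
P_cr = π²EI / L_e² = π² × 16200×10³ × 7.245×10^-3 / 183.4² = 34.44 lb
Factor of safety n = P_cr / P = 0.034438 / 0.00677 = 5.09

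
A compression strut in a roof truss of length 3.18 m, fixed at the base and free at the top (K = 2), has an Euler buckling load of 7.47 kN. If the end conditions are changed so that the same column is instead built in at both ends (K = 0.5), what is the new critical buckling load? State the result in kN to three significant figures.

P_cr ≈ 120 kN

P_cr ∝ 1/K², so P_cr,new = P_cr,old × (K_old/K_new)² = 7.47 × (2/0.5)²
= 7.47 × 16.00 = 120 kN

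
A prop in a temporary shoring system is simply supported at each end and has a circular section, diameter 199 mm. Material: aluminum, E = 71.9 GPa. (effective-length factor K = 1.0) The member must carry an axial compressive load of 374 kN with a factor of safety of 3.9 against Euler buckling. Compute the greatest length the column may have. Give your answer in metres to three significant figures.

L_max ≈ 6.12 m

I = πd⁴/64 = π×199⁴/64 = 7.698×10^7 mm⁴
I = 7.698×10^-5 m⁴
Required critical load P_cr = n·P = 3.9 × 374 = 1459 kN = 1.459×10^6 N
From P_cr = π²EI/(K·L)²:  L = (1/K)·√(π²EI/P_cr) = (1/1)·√(π²×7.19×10^10×7.698×10^-5/1.459×10^6)
L = 6.12 m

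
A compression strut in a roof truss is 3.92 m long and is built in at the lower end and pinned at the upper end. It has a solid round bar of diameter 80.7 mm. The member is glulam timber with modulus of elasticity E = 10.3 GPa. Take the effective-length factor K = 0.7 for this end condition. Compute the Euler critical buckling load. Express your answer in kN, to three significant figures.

P_cr ≈ 28.1 kN

I = πd⁴/64 = π×80.7⁴/64 = 2.082×10^6 mm⁴
I = 2.082×10^6 mm⁴ = 2.082×10^-6 m⁴
Effective length L_e = K·L = 0.7 × 3.92 = 2.744 m
P_cr = π²EI / L_e² = π² × 10.3×10⁹ × 2.082×10^-6 / 2.744² = 2.811×10^4 N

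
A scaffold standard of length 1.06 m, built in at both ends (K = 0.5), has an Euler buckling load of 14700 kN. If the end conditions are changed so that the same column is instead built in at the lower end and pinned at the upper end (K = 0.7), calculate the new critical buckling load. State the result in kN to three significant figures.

P_cr ∝ 1/K², so P_cr,new = P_cr,old × (K_old/K_new)² = 14700 × (0.5/0.7)²
= 14700 × 0.5102 = 7500 kN

P_cr ≈ 7500 kN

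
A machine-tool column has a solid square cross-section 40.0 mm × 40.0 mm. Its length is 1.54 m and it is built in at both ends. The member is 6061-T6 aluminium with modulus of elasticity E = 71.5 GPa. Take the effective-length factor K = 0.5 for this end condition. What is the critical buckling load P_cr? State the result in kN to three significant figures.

I = a⁴/12 = 40.0⁴/12 = 2.133×10^5 mm⁴
I = 2.133×10^5 mm⁴ = 2.133×10^-7 m⁴
Effective length L_e = K·L = 0.5 × 1.54 = 0.7700 m
P_cr = π²EI / L_e² = π² × 71.5×10⁹ × 2.133×10^-7 / 0.7700² = 2.539×10^5 N

P_cr ≈ 254 kN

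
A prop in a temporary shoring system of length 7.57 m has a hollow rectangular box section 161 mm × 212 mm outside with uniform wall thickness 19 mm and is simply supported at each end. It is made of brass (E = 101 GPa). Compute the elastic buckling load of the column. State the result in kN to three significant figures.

Inner dimensions: h_i = 212 − 2×19 = 174.0 mm, b_i = 161 − 2×19 = 123.0 mm
Weak-axis I_min = (h_o·b_o³ − h_i·b_i³)/12 with b_o = 161, b_i = 123.0 mm (shorter outer/inner sides).
I_min = (212×161³ − 174.0×123.0³)/12 = 4.675×10^7 mm⁴
I = 4.675×10^7 mm⁴ = 4.675×10^-5 m⁴
Effective length L_e = K·L = 1 × 7.57 = 7.570 m
P_cr = π²EI / L_e² = π² × 101×10⁹ × 4.675×10^-5 / 7.570² = 8.131×10^5 N

P_cr ≈ 813 kN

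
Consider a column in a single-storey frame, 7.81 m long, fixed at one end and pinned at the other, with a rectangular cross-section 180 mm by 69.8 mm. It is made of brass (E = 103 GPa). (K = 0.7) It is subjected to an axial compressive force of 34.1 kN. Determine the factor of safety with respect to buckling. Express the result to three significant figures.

n ≈ 5.09

Buckling occurs about the weak axis: I_min = h·b³/12 with b = 69.8 mm (the shorter side).
I_min = 180×69.8³/12 = 5.101×10^6 mm⁴
I = 5.101×10^6 mm⁴ = 5.101×10^-6 m⁴
Effective length L_e = K·L = 0.7 × 7.81 = 5.467 m
P_cr = π²EI / L_e² = π² × 103×10⁹ × 5.101×10^-6 / 5.467² = 1.735×10^5 N
Factor of safety n = P_cr / P = 173.50 / 34.1 = 5.09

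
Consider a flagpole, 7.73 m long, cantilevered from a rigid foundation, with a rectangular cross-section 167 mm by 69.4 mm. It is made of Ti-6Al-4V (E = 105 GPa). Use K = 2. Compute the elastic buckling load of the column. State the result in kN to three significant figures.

P_cr ≈ 20.2 kN

Buckling occurs about the weak axis: I_min = h·b³/12 with b = 69.4 mm (the shorter side).
I_min = 167×69.4³/12 = 4.652×10^6 mm⁴
I = 4.652×10^6 mm⁴ = 4.652×10^-6 m⁴
Effective length L_e = K·L = 2 × 7.73 = 15.46 m
P_cr = π²EI / L_e² = π² × 105×10⁹ × 4.652×10^-6 / 15.46² = 2.017×10^4 N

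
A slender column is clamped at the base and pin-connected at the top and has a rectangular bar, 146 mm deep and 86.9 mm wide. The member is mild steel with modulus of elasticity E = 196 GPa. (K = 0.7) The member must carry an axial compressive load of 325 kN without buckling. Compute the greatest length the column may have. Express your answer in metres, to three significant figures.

L_max ≈ 9.85 m

Buckling occurs about the weak axis: I_min = h·b³/12 with b = 86.9 mm (the shorter side).
I_min = 146×86.9³/12 = 7.984×10^6 mm⁴
I = 7.984×10^-6 m⁴
At the buckling limit P_cr = P = 3.250×10^5 N
From P_cr = π²EI/(K·L)²:  L = (1/K)·√(π²EI/P_cr) = (1/0.7)·√(π²×1.96×10^11×7.984×10^-6/3.250×10^5)
L = 9.85 m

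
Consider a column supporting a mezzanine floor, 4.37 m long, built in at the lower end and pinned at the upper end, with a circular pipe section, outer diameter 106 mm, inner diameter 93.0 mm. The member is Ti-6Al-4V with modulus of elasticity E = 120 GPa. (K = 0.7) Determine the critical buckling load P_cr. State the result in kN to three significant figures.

d_o = 106 mm, d_i = 93.0 mm
I = π(d_o⁴ − d_i⁴)/64 = π(106⁴ − 93.00⁴)/64 = 2.525×10^6 mm⁴
I = 2.525×10^6 mm⁴ = 2.525×10^-6 m⁴
Effective length L_e = K·L = 0.7 × 4.37 = 3.059 m
P_cr = π²EI / L_e² = π² × 120×10⁹ × 2.525×10^-6 / 3.059² = 3.196×10^5 N

P_cr ≈ 320 kN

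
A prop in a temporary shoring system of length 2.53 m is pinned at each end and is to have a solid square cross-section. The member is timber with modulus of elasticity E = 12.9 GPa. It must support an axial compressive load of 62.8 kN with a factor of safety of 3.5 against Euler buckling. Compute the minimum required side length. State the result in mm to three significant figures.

Required P_cr = n·P = 3.5 × 62.8 = 219.8 kN
L_e = K·L = 1 × 2.53 = 2.530 m
Required I = P_cr·L_e²/(π²E) = 2.198×10^5 × 2.530² / (π² × 1.29×10^10) = 1.105×10^-5 m⁴
I_req = 1.105×10^7 mm⁴
Solid square: I = a⁴/12  ⇒  a = (12I)^(1/4) = (12×1.105×10^7)^(1/4) = 107 mm

a ≈ 107 mm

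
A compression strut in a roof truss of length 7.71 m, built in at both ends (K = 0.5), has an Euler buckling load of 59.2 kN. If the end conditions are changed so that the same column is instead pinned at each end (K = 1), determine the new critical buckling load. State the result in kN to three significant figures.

P_cr ≈ 14.8 kN

P_cr ∝ 1/K², so P_cr,new = P_cr,old × (K_old/K_new)² = 59.2 × (0.5/1)²
= 59.2 × 0.2500 = 14.8 kN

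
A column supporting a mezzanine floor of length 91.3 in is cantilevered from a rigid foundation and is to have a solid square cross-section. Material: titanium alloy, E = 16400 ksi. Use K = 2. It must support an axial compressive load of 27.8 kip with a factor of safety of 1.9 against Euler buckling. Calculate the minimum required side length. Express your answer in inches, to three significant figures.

Required P_cr = n·P = 1.9 × 27.8 = 52.82 kip
L_e = K·L = 2 × 91.3 = 182.6 in
Required I = P_cr·L_e²/(π²E) = 5.282×10^4 × 182.6² / (π² × 1.64×10^7) = 10.88 in⁴
Solid square: I = a⁴/12  ⇒  a = (12I)^(1/4) = (12×10.88)^(1/4) = 3.38 in

a ≈ 3.38 in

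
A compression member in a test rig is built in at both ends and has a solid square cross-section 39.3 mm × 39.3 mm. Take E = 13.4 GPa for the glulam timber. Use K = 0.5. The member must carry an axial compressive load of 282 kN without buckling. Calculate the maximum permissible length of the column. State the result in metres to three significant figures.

I = a⁴/12 = 39.3⁴/12 = 1.988×10^5 mm⁴
I = 1.988×10^-7 m⁴
At the buckling limit P_cr = P = 2.820×10^5 N
From P_cr = π²EI/(K·L)²:  L = (1/K)·√(π²EI/P_cr) = (1/0.5)·√(π²×1.34×10^10×1.988×10^-7/2.820×10^5)
L = 0.611 m

L_max ≈ 0.611 m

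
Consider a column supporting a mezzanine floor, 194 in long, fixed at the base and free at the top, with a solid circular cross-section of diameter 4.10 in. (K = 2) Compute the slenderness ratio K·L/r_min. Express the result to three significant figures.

λ ≈ 379

I = πd⁴/64 = π×4.10⁴/64 = 13.87 in⁴
A = 13.20 in²;  r_min = √(I/A) = √(13.87/13.20) = 1.025 in
L_e = K·L = 2 × 194 = 388.0 in
λ = L_e / r_min = 388.00 / 1.025 = 379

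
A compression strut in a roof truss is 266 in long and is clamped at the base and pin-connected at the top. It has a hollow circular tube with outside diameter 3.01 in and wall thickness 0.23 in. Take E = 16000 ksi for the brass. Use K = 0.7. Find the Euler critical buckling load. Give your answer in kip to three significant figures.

Inner diameter d_i = 3.01 − 2×0.23 = 2.550 in
I = π(d_o⁴ − d_i⁴)/64 = π(3.01⁴ − 2.550⁴)/64 = 1.954 in⁴
Effective length L_e = K·L = 0.7 × 266 = 186.2 in
P_cr = π²EI / L_e² = π² × 16000×10³ × 1.954 / 186.2² = 8.899×10^3 lb

P_cr ≈ 8.90 kip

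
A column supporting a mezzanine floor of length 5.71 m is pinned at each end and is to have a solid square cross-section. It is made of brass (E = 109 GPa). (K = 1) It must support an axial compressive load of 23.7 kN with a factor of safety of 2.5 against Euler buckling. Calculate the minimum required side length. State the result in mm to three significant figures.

Required P_cr = n·P = 2.5 × 23.7 = 59.25 kN
L_e = K·L = 1 × 5.71 = 5.710 m
Required I = P_cr·L_e²/(π²E) = 5.925×10^4 × 5.710² / (π² × 1.09×10^11) = 1.796×10^-6 m⁴
I_req = 1.796×10^6 mm⁴
Solid square: I = a⁴/12  ⇒  a = (12I)^(1/4) = (12×1.796×10^6)^(1/4) = 68.1 mm

a ≈ 68.1 mm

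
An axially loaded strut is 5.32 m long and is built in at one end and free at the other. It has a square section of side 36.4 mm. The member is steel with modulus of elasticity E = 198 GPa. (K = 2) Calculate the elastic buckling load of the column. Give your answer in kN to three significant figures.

P_cr ≈ 2.53 kN

I = a⁴/12 = 36.4⁴/12 = 1.463×10^5 mm⁴
I = 1.463×10^5 mm⁴ = 1.463×10^-7 m⁴
Effective length L_e = K·L = 2 × 5.32 = 10.64 m
P_cr = π²EI / L_e² = π² × 198×10⁹ × 1.463×10^-7 / 10.64² = 2.525×10^3 N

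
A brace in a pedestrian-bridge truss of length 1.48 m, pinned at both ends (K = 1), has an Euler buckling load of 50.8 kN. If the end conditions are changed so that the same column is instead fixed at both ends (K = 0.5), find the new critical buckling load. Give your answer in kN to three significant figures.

P_cr ≈ 203 kN

P_cr ∝ 1/K², so P_cr,new = P_cr,old × (K_old/K_new)² = 50.8 × (1/0.5)²
= 50.8 × 4.000 = 203 kN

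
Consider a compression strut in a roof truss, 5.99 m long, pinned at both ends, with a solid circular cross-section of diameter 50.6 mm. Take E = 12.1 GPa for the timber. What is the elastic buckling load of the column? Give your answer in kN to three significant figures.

P_cr ≈ 1.07 kN

I = πd⁴/64 = π×50.6⁴/64 = 3.218×10^5 mm⁴
I = 3.218×10^5 mm⁴ = 3.218×10^-7 m⁴
Effective length L_e = K·L = 1 × 5.99 = 5.990 m
P_cr = π²EI / L_e² = π² × 12.1×10⁹ × 3.218×10^-7 / 5.990² = 1.071×10^3 N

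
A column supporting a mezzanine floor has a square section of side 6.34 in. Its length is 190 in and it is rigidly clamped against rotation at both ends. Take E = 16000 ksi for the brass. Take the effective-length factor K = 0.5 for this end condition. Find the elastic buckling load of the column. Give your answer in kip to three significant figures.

P_cr ≈ 2360 kip

I = a⁴/12 = 6.34⁴/12 = 134.6 in⁴
Effective length L_e = K·L = 0.5 × 190 = 95.00 in
P_cr = π²EI / L_e² = π² × 16000×10³ × 134.6 / 95.00² = 2.356×10^6 lb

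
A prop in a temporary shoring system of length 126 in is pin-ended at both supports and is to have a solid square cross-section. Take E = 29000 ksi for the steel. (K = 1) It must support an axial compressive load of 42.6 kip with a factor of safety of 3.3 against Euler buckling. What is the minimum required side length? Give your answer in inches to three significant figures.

a ≈ 3.11 in

Required P_cr = n·P = 3.3 × 42.6 = 140.6 kip
L_e = K·L = 1 × 126 = 126.0 in
Required I = P_cr·L_e²/(π²E) = 1.406×10^5 × 126.0² / (π² × 2.90×10^7) = 7.798 in⁴
Solid square: I = a⁴/12  ⇒  a = (12I)^(1/4) = (12×7.798)^(1/4) = 3.11 in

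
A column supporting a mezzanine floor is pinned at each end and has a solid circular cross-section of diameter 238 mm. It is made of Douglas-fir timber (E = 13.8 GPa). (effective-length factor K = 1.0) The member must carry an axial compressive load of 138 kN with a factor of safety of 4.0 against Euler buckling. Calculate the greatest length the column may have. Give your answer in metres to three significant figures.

L_max ≈ 6.23 m

I = πd⁴/64 = π×238⁴/64 = 1.575×10^8 mm⁴
I = 1.575×10^-4 m⁴
Required critical load P_cr = n·P = 4.0 × 138 = 552.0 kN = 5.520×10^5 N
From P_cr = π²EI/(K·L)²:  L = (1/K)·√(π²EI/P_cr) = (1/1)·√(π²×1.38×10^10×1.575×10^-4/5.520×10^5)
L = 6.23 m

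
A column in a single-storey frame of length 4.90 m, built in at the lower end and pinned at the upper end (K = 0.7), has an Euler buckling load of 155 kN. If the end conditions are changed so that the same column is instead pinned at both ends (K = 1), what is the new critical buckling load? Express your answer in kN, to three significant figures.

P_cr ∝ 1/K², so P_cr,new = P_cr,old × (K_old/K_new)² = 155 × (0.7/1)²
= 155 × 0.4900 = 75.9 kN

P_cr ≈ 75.9 kN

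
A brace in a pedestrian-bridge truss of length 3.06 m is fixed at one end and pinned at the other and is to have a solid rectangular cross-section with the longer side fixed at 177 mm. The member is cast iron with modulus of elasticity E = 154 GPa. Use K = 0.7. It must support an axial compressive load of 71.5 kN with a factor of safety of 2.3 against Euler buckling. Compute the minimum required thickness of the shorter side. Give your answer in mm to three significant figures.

Required P_cr = n·P = 2.3 × 71.5 = 164.4 kN
L_e = K·L = 0.7 × 3.06 = 2.142 m
Required I = P_cr·L_e²/(π²E) = 1.645×10^5 × 2.142² / (π² × 1.54×10^11) = 4.964×10^-7 m⁴
I_req = 4.964×10^5 mm⁴
Rectangle, weak axis: I_min = h·b³/12 with h = 177 mm fixed  ⇒  b = (12I/h)^(1/3) = 32.3 mm

b ≈ 32.3 mm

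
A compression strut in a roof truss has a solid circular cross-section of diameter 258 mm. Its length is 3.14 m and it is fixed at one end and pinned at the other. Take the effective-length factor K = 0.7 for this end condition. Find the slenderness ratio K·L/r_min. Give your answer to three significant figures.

For a solid circle r = d/4 = 258/4 = 64.50 mm
L_e = K·L = 0.7 × 3.14 m = 2.198 m = 2198.0 mm
λ = L_e / r_min = 2198.0 / 64.50 = 34.1

λ ≈ 34.1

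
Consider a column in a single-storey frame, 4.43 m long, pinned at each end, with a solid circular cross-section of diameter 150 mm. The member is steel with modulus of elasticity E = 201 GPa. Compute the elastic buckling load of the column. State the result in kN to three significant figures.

I = πd⁴/64 = π×150⁴/64 = 2.485×10^7 mm⁴
I = 2.485×10^7 mm⁴ = 2.485×10^-5 m⁴
Effective length L_e = K·L = 1 × 4.43 = 4.430 m
P_cr = π²EI / L_e² = π² × 201×10⁹ × 2.485×10^-5 / 4.430² = 2.512×10^6 N

P_cr ≈ 2510 kN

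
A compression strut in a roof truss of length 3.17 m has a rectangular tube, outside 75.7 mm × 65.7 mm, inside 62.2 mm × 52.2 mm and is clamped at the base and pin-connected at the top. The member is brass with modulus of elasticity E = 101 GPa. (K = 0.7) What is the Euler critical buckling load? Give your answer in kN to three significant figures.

P_cr ≈ 213 kN

Weak-axis I_min = (h_o·b_o³ − h_i·b_i³)/12 with b_o = 65.7, b_i = 52.20 mm (shorter outer/inner sides).
I_min = (75.7×65.7³ − 62.20×52.20³)/12 = 1.052×10^6 mm⁴
I = 1.052×10^6 mm⁴ = 1.052×10^-6 m⁴
Effective length L_e = K·L = 0.7 × 3.17 = 2.219 m
P_cr = π²EI / L_e² = π² × 101×10⁹ × 1.052×10^-6 / 2.219² = 2.129×10^5 N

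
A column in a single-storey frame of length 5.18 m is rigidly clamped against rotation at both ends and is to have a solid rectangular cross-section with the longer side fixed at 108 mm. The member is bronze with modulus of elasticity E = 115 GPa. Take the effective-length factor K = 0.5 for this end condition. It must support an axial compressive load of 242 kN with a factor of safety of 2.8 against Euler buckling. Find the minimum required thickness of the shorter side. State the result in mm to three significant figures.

b ≈ 76.3 mm

Required P_cr = n·P = 2.8 × 242 = 677.6 kN
L_e = K·L = 0.5 × 5.18 = 2.590 m
Required I = P_cr·L_e²/(π²E) = 6.776×10^5 × 2.590² / (π² × 1.15×10^11) = 4.005×10^-6 m⁴
I_req = 4.005×10^6 mm⁴
Rectangle, weak axis: I_min = h·b³/12 with h = 108 mm fixed  ⇒  b = (12I/h)^(1/3) = 76.3 mm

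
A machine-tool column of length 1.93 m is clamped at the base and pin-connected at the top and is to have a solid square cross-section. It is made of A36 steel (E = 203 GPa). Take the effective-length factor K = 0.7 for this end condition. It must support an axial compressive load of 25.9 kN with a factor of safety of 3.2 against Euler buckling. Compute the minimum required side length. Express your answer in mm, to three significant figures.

Required P_cr = n·P = 3.2 × 25.9 = 82.88 kN
L_e = K·L = 0.7 × 1.93 = 1.351 m
Required I = P_cr·L_e²/(π²E) = 8.288×10^4 × 1.351² / (π² × 2.03×10^11) = 7.550×10^-8 m⁴
I_req = 7.550×10^4 mm⁴
Solid square: I = a⁴/12  ⇒  a = (12I)^(1/4) = (12×7.550×10^4)^(1/4) = 30.9 mm

a ≈ 30.9 mm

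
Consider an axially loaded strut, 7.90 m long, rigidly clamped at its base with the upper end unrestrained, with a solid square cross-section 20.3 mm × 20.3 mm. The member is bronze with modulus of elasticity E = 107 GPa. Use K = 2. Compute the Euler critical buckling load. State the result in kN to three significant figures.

I = a⁴/12 = 20.3⁴/12 = 1.415×10^4 mm⁴
I = 1.415×10^4 mm⁴ = 1.415×10^-8 m⁴
Effective length L_e = K·L = 2 × 7.90 = 15.80 m
P_cr = π²EI / L_e² = π² × 107×10⁹ × 1.415×10^-8 / 15.80² = 59.86 N

P_cr ≈ 0.0599 kN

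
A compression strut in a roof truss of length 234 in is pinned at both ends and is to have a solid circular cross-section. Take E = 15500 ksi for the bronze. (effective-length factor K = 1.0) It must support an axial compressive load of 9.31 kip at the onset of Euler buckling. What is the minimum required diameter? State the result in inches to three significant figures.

L_e = K·L = 1 × 234 = 234.0 in
Required I = P_cr·L_e²/(π²E) = 9.310×10^3 × 234.0² / (π² × 1.55×10^7) = 3.332 in⁴
Solid circle: I = πd⁴/64  ⇒  d = (64I/π)^(1/4) = (64×3.332/π)^(1/4) = 2.87 in

d ≈ 2.87 in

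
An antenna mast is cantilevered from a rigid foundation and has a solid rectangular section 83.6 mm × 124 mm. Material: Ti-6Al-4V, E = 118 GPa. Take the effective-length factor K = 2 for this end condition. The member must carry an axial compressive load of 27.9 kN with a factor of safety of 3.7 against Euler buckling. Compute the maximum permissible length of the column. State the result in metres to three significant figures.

Buckling occurs about the weak axis: I_min = h·b³/12 with b = 83.6 mm (the shorter side).
I_min = 124×83.6³/12 = 6.038×10^6 mm⁴
I = 6.038×10^-6 m⁴
Required critical load P_cr = n·P = 3.7 × 27.9 = 103.2 kN = 1.032×10^5 N
From P_cr = π²EI/(K·L)²:  L = (1/K)·√(π²EI/P_cr) = (1/2)·√(π²×1.18×10^11×6.038×10^-6/1.032×10^5)
L = 4.13 m

L_max ≈ 4.13 m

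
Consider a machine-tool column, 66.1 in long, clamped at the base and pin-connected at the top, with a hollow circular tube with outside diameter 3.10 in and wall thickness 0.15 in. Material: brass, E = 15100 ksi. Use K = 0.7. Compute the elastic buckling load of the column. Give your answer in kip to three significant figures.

P_cr ≈ 106 kip

Inner diameter d_i = 3.10 − 2×0.15 = 2.800 in
I = π(d_o⁴ − d_i⁴)/64 = π(3.10⁴ − 2.800⁴)/64 = 1.516 in⁴
Effective length L_e = K·L = 0.7 × 66.1 = 46.27 in
P_cr = π²EI / L_e² = π² × 15100×10³ × 1.516 / 46.27² = 1.055×10^5 lb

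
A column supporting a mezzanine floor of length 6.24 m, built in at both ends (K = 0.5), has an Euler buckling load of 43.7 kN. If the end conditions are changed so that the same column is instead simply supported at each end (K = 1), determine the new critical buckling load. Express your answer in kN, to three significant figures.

P_cr ≈ 10.9 kN

P_cr ∝ 1/K², so P_cr,new = P_cr,old × (K_old/K_new)² = 43.7 × (0.5/1)²
= 43.7 × 0.2500 = 10.9 kN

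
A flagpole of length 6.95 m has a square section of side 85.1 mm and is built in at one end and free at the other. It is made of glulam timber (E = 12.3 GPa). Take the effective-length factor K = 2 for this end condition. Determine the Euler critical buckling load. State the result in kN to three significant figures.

I = a⁴/12 = 85.1⁴/12 = 4.371×10^6 mm⁴
I = 4.371×10^6 mm⁴ = 4.371×10^-6 m⁴
Effective length L_e = K·L = 2 × 6.95 = 13.90 m
P_cr = π²EI / L_e² = π² × 12.3×10⁹ × 4.371×10^-6 / 13.90² = 2.746×10^3 N

P_cr ≈ 2.75 kN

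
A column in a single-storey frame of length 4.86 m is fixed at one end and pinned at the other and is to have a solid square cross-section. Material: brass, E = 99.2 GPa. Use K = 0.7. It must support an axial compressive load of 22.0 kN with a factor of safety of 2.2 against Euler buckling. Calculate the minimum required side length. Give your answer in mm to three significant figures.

Required P_cr = n·P = 2.2 × 22.0 = 48.40 kN
L_e = K·L = 0.7 × 4.86 = 3.402 m
Required I = P_cr·L_e²/(π²E) = 4.840×10^4 × 3.402² / (π² × 9.92×10^10) = 5.721×10^-7 m⁴
I_req = 5.721×10^5 mm⁴
Solid square: I = a⁴/12  ⇒  a = (12I)^(1/4) = (12×5.721×10^5)^(1/4) = 51.2 mm

a ≈ 51.2 mm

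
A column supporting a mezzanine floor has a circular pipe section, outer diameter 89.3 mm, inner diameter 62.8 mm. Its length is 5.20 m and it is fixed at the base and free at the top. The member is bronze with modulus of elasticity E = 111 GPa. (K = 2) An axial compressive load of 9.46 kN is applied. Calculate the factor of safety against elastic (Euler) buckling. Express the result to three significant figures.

d_o = 89.3 mm, d_i = 62.8 mm
I = π(d_o⁴ − d_i⁴)/64 = π(89.3⁴ − 62.80⁴)/64 = 2.358×10^6 mm⁴
I = 2.358×10^6 mm⁴ = 2.358×10^-6 m⁴
Effective length L_e = K·L = 2 × 5.20 = 10.40 m
P_cr = π²EI / L_e² = π² × 111×10⁹ × 2.358×10^-6 / 10.40² = 2.388×10^4 N
Factor of safety n = P_cr / P = 23.885 / 9.46 = 2.52

n ≈ 2.52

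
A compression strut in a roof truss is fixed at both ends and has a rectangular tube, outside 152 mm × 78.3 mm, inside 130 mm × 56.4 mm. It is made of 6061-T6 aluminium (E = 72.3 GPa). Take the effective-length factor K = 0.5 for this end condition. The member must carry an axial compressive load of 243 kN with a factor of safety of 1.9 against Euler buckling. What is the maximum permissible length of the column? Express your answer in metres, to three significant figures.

Weak-axis I_min = (h_o·b_o³ − h_i·b_i³)/12 with b_o = 78.3, b_i = 56.40 mm (shorter outer/inner sides).
I_min = (152×78.3³ − 130.0×56.40³)/12 = 4.137×10^6 mm⁴
I = 4.137×10^-6 m⁴
Required critical load P_cr = n·P = 1.9 × 243 = 461.7 kN = 4.617×10^5 N
From P_cr = π²EI/(K·L)²:  L = (1/K)·√(π²EI/P_cr) = (1/0.5)·√(π²×7.23×10^10×4.137×10^-6/4.617×10^5)
L = 5.06 m

L_max ≈ 5.06 m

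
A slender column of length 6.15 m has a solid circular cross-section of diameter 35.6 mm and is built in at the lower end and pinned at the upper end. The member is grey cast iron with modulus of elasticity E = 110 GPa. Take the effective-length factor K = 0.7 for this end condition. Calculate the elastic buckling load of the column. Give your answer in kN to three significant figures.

I = πd⁴/64 = π×35.6⁴/64 = 7.884×10^4 mm⁴
I = 7.884×10^4 mm⁴ = 7.884×10^-8 m⁴
Effective length L_e = K·L = 0.7 × 6.15 = 4.305 m
P_cr = π²EI / L_e² = π² × 110×10⁹ × 7.884×10^-8 / 4.305² = 4.619×10^3 N

P_cr ≈ 4.62 kN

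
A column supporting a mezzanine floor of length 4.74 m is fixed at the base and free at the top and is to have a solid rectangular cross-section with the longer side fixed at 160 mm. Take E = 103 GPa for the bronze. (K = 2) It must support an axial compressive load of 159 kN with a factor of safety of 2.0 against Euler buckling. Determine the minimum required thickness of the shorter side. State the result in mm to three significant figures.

Required P_cr = n·P = 2.0 × 159 = 318.0 kN
L_e = K·L = 2 × 4.74 = 9.480 m
Required I = P_cr·L_e²/(π²E) = 3.180×10^5 × 9.480² / (π² × 1.03×10^11) = 2.811×10^-5 m⁴
I_req = 2.811×10^7 mm⁴
Rectangle, weak axis: I_min = h·b³/12 with h = 160 mm fixed  ⇒  b = (12I/h)^(1/3) = 128 mm

b ≈ 128 mm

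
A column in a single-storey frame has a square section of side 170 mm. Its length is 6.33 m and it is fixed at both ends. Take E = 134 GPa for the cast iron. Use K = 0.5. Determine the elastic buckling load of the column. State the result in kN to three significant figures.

P_cr ≈ 9190 kN

I = a⁴/12 = 170⁴/12 = 6.960×10^7 mm⁴
I = 6.960×10^7 mm⁴ = 6.960×10^-5 m⁴
Effective length L_e = K·L = 0.5 × 6.33 = 3.165 m
P_cr = π²EI / L_e² = π² × 134×10⁹ × 6.960×10^-5 / 3.165² = 9.189×10^6 N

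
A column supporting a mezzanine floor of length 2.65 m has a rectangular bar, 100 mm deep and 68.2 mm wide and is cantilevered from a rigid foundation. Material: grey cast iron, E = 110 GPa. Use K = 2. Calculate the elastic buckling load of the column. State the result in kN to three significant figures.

P_cr ≈ 102 kN

Buckling occurs about the weak axis: I_min = h·b³/12 with b = 68.2 mm (the shorter side).
I_min = 100×68.2³/12 = 2.643×10^6 mm⁴
I = 2.643×10^6 mm⁴ = 2.643×10^-6 m⁴
Effective length L_e = K·L = 2 × 2.65 = 5.300 m
P_cr = π²EI / L_e² = π² × 110×10⁹ × 2.643×10^-6 / 5.300² = 1.022×10^5 N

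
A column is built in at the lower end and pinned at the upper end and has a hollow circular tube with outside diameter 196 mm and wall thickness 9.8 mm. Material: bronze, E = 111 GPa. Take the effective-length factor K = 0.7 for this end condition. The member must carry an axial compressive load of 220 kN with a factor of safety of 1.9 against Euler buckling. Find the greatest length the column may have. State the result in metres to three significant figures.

L_max ≈ 11.5 m

Inner diameter d_i = 196 − 2×9.8 = 176.4 mm
I = π(d_o⁴ − d_i⁴)/64 = π(196⁴ − 176.4⁴)/64 = 2.491×10^7 mm⁴
I = 2.491×10^-5 m⁴
Required critical load P_cr = n·P = 1.9 × 220 = 418.0 kN = 4.180×10^5 N
From P_cr = π²EI/(K·L)²:  L = (1/K)·√(π²EI/P_cr) = (1/0.7)·√(π²×1.11×10^11×2.491×10^-5/4.180×10^5)
L = 11.5 m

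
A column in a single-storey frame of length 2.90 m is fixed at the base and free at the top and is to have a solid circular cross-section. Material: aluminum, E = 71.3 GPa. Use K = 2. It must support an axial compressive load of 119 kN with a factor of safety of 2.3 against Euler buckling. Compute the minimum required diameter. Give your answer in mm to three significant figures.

Required P_cr = n·P = 2.3 × 119 = 273.7 kN
L_e = K·L = 2 × 2.90 = 5.800 m
Required I = P_cr·L_e²/(π²E) = 2.737×10^5 × 5.800² / (π² × 7.13×10^10) = 1.308×10^-5 m⁴
I_req = 1.308×10^7 mm⁴
Solid circle: I = πd⁴/64  ⇒  d = (64I/π)^(1/4) = (64×1.308×10^7/π)^(1/4) = 128 mm

d ≈ 128 mm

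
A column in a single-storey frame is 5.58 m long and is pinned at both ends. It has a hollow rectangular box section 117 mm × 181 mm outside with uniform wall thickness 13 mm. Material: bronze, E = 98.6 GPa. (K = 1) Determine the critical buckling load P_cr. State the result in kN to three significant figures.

Inner dimensions: h_i = 181 − 2×13 = 155.0 mm, b_i = 117 − 2×13 = 91.00 mm
Weak-axis I_min = (h_o·b_o³ − h_i·b_i³)/12 with b_o = 117, b_i = 91.00 mm (shorter outer/inner sides).
I_min = (181×117³ − 155.0×91.00³)/12 = 1.442×10^7 mm⁴
I = 1.442×10^7 mm⁴ = 1.442×10^-5 m⁴
Effective length L_e = K·L = 1 × 5.58 = 5.580 m
P_cr = π²EI / L_e² = π² × 98.6×10⁹ × 1.442×10^-5 / 5.580² = 4.508×10^5 N

P_cr ≈ 451 kN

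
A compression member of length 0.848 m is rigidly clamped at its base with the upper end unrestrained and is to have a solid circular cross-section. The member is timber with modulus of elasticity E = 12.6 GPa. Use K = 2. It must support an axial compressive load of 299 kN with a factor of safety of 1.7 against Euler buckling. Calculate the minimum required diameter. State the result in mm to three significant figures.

Required P_cr = n·P = 1.7 × 299 = 508.3 kN
L_e = K·L = 2 × 0.848 = 1.696 m
Required I = P_cr·L_e²/(π²E) = 5.083×10^5 × 1.696² / (π² × 1.26×10^10) = 1.176×10^-5 m⁴
I_req = 1.176×10^7 mm⁴
Solid circle: I = πd⁴/64  ⇒  d = (64I/π)^(1/4) = (64×1.176×10^7/π)^(1/4) = 124 mm

d ≈ 124 mm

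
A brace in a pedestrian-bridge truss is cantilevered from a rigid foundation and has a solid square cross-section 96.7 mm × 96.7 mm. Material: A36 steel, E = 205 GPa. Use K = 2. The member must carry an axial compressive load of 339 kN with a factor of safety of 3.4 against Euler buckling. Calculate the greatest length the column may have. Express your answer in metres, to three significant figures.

I = a⁴/12 = 96.7⁴/12 = 7.287×10^6 mm⁴
I = 7.287×10^-6 m⁴
Required critical load P_cr = n·P = 3.4 × 339 = 1153 kN = 1.153×10^6 N
From P_cr = π²EI/(K·L)²:  L = (1/K)·√(π²EI/P_cr) = (1/2)·√(π²×2.05×10^11×7.287×10^-6/1.153×10^6)
L = 1.79 m

L_max ≈ 1.79 m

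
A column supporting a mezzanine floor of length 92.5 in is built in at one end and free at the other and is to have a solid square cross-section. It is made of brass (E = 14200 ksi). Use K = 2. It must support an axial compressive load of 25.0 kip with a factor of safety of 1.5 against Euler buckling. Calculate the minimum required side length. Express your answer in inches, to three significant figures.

a ≈ 3.24 in

Required P_cr = n·P = 1.5 × 25.0 = 37.50 kip
L_e = K·L = 2 × 92.5 = 185.0 in
Required I = P_cr·L_e²/(π²E) = 3.750×10^4 × 185.0² / (π² × 1.42×10^7) = 9.158 in⁴
Solid square: I = a⁴/12  ⇒  a = (12I)^(1/4) = (12×9.158)^(1/4) = 3.24 in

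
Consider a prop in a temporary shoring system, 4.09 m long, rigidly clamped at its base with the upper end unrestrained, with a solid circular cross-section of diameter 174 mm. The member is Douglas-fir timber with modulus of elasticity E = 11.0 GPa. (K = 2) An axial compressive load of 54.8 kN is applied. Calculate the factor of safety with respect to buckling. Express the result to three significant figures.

n ≈ 1.33

I = πd⁴/64 = π×174⁴/64 = 4.500×10^7 mm⁴
I = 4.500×10^7 mm⁴ = 4.500×10^-5 m⁴
Effective length L_e = K·L = 2 × 4.09 = 8.180 m
P_cr = π²EI / L_e² = π² × 11.0×10⁹ × 4.500×10^-5 / 8.180² = 7.301×10^4 N
Factor of safety n = P_cr / P = 73.005 / 54.8 = 1.33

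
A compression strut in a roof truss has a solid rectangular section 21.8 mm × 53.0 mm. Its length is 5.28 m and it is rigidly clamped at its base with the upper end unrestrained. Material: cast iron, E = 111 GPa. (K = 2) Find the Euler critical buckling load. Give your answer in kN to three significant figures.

P_cr ≈ 0.450 kN

Buckling occurs about the weak axis: I_min = h·b³/12 with b = 21.8 mm (the shorter side).
I_min = 53.0×21.8³/12 = 4.576×10^4 mm⁴
I = 4.576×10^4 mm⁴ = 4.576×10^-8 m⁴
Effective length L_e = K·L = 2 × 5.28 = 10.56 m
P_cr = π²EI / L_e² = π² × 111×10⁹ × 4.576×10^-8 / 10.56² = 449.5 N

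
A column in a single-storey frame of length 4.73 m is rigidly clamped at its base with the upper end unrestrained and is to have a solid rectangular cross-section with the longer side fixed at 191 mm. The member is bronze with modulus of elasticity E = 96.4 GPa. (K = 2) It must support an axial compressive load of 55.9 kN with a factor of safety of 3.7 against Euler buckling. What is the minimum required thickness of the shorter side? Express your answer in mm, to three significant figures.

Required P_cr = n·P = 3.7 × 55.9 = 206.8 kN
L_e = K·L = 2 × 4.73 = 9.460 m
Required I = P_cr·L_e²/(π²E) = 2.068×10^5 × 9.460² / (π² × 9.64×10^10) = 1.945×10^-5 m⁴
I_req = 1.945×10^7 mm⁴
Rectangle, weak axis: I_min = h·b³/12 with h = 191 mm fixed  ⇒  b = (12I/h)^(1/3) = 107 mm

b ≈ 107 mm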